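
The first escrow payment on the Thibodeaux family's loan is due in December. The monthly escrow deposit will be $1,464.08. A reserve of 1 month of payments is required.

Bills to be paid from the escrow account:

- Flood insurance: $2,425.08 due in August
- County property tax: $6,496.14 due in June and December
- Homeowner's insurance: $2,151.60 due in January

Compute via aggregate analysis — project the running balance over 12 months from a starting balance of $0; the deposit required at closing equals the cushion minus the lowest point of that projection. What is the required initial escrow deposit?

Cushion = 1 × $1,464.08 = $1,464.08
Trial balance (start $0, +$1,464.08 each month, − disbursements):
  Dec: +$1,464.08 − $6,496.14 → -$5,032.06
  Jan: +$1,464.08 − $2,151.60 → -$5,719.58
  Feb: +$1,464.08 → -$4,255.50
  Mar: +$1,464.08 → -$2,791.42
  Apr: +$1,464.08 → -$1,327.34
  May: +$1,464.08 → $136.74
  Jun: +$1,464.08 − $6,496.14 → -$4,895.32
  Jul: +$1,464.08 → -$3,431.24
  Aug: +$1,464.08 − $2,425.08 → -$4,392.24
  Sep: +$1,464.08 → -$2,928.16
  Oct: +$1,464.08 → -$1,464.08
  Nov: +$1,464.08 → $0.00
Lowest trial balance = -$5,719.58 (Jan)
Initial deposit = cushion − low point = $1,464.08 − (-$5,719.58) = $7,183.66

$7,183.66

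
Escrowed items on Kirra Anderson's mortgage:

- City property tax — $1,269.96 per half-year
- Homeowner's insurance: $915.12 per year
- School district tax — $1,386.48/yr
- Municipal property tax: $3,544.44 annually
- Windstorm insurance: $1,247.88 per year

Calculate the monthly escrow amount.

City property tax — $1,269.96 × 2 = $2,539.92
Homeowner's insurance — $915.12
School district tax — $1,386.48
Municipal property tax — $3,544.44
Windstorm insurance — $1,247.88
Total per year = $2,539.92 + $915.12 + $1,386.48 + $3,544.44 + $1,247.88 = $9,633.84
Per month = $9,633.84 ÷ 12 = $802.82

$802.82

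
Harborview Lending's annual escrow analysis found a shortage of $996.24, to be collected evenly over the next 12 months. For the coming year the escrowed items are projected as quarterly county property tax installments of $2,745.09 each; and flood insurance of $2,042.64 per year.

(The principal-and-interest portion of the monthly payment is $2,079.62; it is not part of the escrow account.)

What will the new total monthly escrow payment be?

$1,168.27

County property tax = $2,745.09 × 4 = $10,980.36/yr
Flood insurance = $2,042.64/yr
Combined annual = $10,980.36 + $2,042.64 = $13,023.00
Per month = $13,023.00 / 12 = $1,085.25
Shortage per month = $996.24 / 12 = $83.02
Adjusted monthly = $1,085.25 + $83.02 = $1,168.27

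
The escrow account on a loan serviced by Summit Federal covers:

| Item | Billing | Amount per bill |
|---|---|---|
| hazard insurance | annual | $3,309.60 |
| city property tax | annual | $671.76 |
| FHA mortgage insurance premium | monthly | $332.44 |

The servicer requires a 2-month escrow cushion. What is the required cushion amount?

$1,328.44

Hazard insurance — $3,309.60/yr
City property tax — $671.76/yr
FHA mortgage insurance premium — $332.44 × 12 = $3,989.28/yr
Combined annual = $7,970.64
Base monthly escrow = $7,970.64 / 12 = $664.22
Reserve = 2 × $664.22 = $1,328.44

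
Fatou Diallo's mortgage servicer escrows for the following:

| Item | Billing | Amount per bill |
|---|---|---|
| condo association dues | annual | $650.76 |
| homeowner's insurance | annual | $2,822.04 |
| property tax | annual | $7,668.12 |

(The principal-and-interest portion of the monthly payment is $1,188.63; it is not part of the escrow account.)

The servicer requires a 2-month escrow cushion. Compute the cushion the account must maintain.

Condo association dues: $650.76
Homeowner's insurance: $2,822.04
Property tax: $7,668.12
Annual escrow total = $650.76 + $2,822.04 + $7,668.12 = $11,140.92
Per month = $11,140.92 / 12 = $928.41
Cushion = 2 × $928.41 = $1,856.82

$1,856.82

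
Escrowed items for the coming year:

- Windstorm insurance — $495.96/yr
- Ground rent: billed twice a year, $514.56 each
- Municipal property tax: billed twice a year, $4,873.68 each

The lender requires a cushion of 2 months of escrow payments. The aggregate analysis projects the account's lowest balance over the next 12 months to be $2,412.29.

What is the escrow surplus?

$533.55

Windstorm insurance — $495.96 annually
Ground rent — $514.56 × 2 = $1,029.12 annually
Municipal property tax — $4,873.68 × 2 = $9,747.36 annually
Yearly total = $495.96 + $1,029.12 + $9,747.36 = $11,272.44
Per month = $11,272.44 / 12 = $939.37
Required cushion = 2 × $939.37 = $1,878.74
Excess over cushion: $2,412.29 − $1,878.74 = $533.55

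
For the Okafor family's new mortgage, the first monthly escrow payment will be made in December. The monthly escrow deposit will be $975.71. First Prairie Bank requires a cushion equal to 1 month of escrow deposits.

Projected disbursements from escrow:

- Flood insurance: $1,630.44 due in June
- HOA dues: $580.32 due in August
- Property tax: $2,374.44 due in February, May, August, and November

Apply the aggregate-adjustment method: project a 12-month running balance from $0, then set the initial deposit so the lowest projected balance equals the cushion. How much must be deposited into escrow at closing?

$1,528.40

Cushion = 1 × $975.71 = $975.71
Trial balance (start $0, +$975.71 each month, − disbursements):
  Dec: +$975.71 → $975.71
  Jan: +$975.71 → $1,951.42
  Feb: +$975.71 − $2,374.44 → $552.69
  Mar: +$975.71 → $1,528.40
  Apr: +$975.71 → $2,504.11
  May: +$975.71 − $2,374.44 → $1,105.38
  Jun: +$975.71 − $1,630.44 → $450.65
  Jul: +$975.71 → $1,426.36
  Aug: +$975.71 − $2,954.76 → -$552.69
  Sep: +$975.71 → $423.02
  Oct: +$975.71 → $1,398.73
  Nov: +$975.71 − $2,374.44 → $0.00
Lowest trial balance = -$552.69 (Aug)
Initial deposit = cushion − low point = $975.71 − (-$552.69) = $1,528.40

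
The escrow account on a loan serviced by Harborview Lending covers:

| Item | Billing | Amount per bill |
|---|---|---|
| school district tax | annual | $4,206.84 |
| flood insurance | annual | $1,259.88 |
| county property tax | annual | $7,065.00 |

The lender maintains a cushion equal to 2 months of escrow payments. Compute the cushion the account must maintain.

$2,088.62

School district tax = $4,206.84/yr
Flood insurance = $1,259.88/yr
County property tax = $7,065.00/yr
Total annual escrow = $12,531.72
Monthly escrow = $12,531.72 ÷ 12 = $1,044.31
Required cushion = 2 × $1,044.31 = $2,088.62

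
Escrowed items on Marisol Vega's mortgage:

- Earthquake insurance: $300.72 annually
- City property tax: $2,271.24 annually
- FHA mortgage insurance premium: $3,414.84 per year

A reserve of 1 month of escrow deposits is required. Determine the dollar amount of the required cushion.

$498.90

Earthquake insurance — $300.72
City property tax — $2,271.24
FHA mortgage insurance premium — $3,414.84
Yearly total = $300.72 + $2,271.24 + $3,414.84 = $5,986.80
Base monthly escrow = $5,986.80 ÷ 12 = $498.90
Cushion = 1 × $498.90 = $498.90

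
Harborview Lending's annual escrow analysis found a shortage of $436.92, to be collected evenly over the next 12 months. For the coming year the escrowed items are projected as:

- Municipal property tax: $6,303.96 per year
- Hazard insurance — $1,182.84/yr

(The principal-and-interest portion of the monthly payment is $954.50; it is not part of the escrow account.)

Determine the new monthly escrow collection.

Municipal property tax: $6,303.96
Hazard insurance: $1,182.84
Total annual escrow = $6,303.96 + $1,182.84 = $7,486.80
Per month = $7,486.80 ÷ 12 = $623.90
Shortage per month = $436.92 ÷ 12 = $36.41
New monthly escrow = $623.90 + $36.41 = $660.31

$660.31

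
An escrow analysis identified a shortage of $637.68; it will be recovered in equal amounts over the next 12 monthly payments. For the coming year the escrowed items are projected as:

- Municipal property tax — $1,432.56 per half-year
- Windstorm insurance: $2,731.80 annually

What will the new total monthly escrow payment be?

Municipal property tax = $1,432.56 × 2 = $2,865.12 annually
Windstorm insurance = $2,731.80 annually
Annual escrow total = $2,865.12 + $2,731.80 = $5,596.92
Per month = $5,596.92 ÷ 12 = $466.41
Monthly shortage recovery: $637.68 / 12 = $53.14
Adjusted monthly = $466.41 + $53.14 = $519.55

$519.55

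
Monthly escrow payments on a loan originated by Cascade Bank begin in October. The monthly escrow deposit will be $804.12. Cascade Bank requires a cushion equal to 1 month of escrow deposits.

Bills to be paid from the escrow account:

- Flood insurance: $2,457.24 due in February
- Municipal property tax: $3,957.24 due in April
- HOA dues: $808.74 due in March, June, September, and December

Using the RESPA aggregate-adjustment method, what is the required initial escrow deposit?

$3,207.24

Cushion = 1 × $804.12 = $804.12
Trial balance (start $0, +$804.12 each month, − disbursements):
  Oct: +$804.12 → $804.12
  Nov: +$804.12 → $1,608.24
  Dec: +$804.12 − $808.74 → $1,603.62
  Jan: +$804.12 → $2,407.74
  Feb: +$804.12 − $2,457.24 → $754.62
  Mar: +$804.12 − $808.74 → $750.00
  Apr: +$804.12 − $3,957.24 → -$2,403.12
  May: +$804.12 → -$1,599.00
  Jun: +$804.12 − $808.74 → -$1,603.62
  Jul: +$804.12 → -$799.50
  Aug: +$804.12 → $4.62
  Sep: +$804.12 − $808.74 → $0.00
Lowest trial balance = -$2,403.12 (Apr)
Initial deposit = cushion − low point = $804.12 − (-$2,403.12) = $3,207.24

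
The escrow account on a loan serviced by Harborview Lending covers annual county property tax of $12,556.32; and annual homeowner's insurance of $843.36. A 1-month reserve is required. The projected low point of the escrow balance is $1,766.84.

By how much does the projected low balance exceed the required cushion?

County property tax = $12,556.32
Homeowner's insurance = $843.36
Combined annual = $12,556.32 + $843.36 = $13,399.68
Per month = $13,399.68 ÷ 12 = $1,116.64
Required cushion = 1 × $1,116.64 = $1,116.64
Surplus = $1,766.84 − $1,116.64 = $650.20

$650.20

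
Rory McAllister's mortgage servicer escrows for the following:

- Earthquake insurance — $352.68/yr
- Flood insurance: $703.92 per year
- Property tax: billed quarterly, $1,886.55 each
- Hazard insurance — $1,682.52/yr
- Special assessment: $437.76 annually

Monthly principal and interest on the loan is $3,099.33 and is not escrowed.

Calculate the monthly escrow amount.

$893.59

Earthquake insurance = $352.68 per year
Flood insurance = $703.92 per year
Property tax = $1,886.55 × 4 = $7,546.20 per year
Hazard insurance = $1,682.52 per year
Special assessment = $437.76 per year
Annual escrow total = $352.68 + $703.92 + $7,546.20 + $1,682.52 + $437.76 = $10,723.08
Monthly = $10,723.08 / 12 = $893.59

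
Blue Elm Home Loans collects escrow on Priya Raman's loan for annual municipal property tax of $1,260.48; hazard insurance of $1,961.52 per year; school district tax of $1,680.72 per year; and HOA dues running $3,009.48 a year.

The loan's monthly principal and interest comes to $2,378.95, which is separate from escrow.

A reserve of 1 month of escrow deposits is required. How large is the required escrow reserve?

$659.35

Municipal property tax — $1,260.48/yr
Hazard insurance — $1,961.52/yr
School district tax — $1,680.72/yr
HOA dues — $3,009.48/yr
Annual escrow total = $7,912.20
Monthly = $7,912.20 ÷ 12 = $659.35
Reserve = 1 × $659.35 = $659.35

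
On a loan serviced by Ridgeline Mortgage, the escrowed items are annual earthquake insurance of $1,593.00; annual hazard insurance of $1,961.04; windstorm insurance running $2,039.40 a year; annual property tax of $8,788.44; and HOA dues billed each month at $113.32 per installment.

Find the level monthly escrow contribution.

$1,311.81

Earthquake insurance: $1,593.00/yr
Hazard insurance: $1,961.04/yr
Windstorm insurance: $2,039.40/yr
Property tax: $8,788.44/yr
HOA dues: $113.32 × 12 = $1,359.84/yr
Total annual escrow = $1,593.00 + $1,961.04 + $2,039.40 + $8,788.44 + $1,359.84 = $15,741.72
Base monthly escrow = $15,741.72 ÷ 12 = $1,311.81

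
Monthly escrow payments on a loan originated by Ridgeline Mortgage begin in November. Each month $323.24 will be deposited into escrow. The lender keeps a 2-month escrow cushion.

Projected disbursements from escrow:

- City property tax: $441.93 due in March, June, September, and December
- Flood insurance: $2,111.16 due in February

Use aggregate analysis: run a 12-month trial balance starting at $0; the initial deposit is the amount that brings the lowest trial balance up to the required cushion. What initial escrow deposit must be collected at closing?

$2,025.30

Cushion = 2 × $323.24 = $646.48
Trial balance (start $0, +$323.24 each month, − disbursements):
  Nov: +$323.24 → $323.24
  Dec: +$323.24 − $441.93 → $204.55
  Jan: +$323.24 → $527.79
  Feb: +$323.24 − $2,111.16 → -$1,260.13
  Mar: +$323.24 − $441.93 → -$1,378.82
  Apr: +$323.24 → -$1,055.58
  May: +$323.24 → -$732.34
  Jun: +$323.24 − $441.93 → -$851.03
  Jul: +$323.24 → -$527.79
  Aug: +$323.24 → -$204.55
  Sep: +$323.24 − $441.93 → -$323.24
  Oct: +$323.24 → $0.00
Lowest trial balance = -$1,378.82 (Mar)
Initial deposit = cushion − low point = $646.48 − (-$1,378.82) = $2,025.30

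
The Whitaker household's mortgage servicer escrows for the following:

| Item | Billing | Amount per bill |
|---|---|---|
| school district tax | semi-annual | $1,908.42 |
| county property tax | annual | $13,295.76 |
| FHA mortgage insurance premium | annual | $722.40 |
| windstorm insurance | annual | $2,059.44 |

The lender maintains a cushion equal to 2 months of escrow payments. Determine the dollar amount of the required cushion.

School district tax = $1,908.42 × 2 = $3,816.84/yr
County property tax = $13,295.76/yr
FHA mortgage insurance premium = $722.40/yr
Windstorm insurance = $2,059.44/yr
Total per year = $3,816.84 + $13,295.76 + $722.40 + $2,059.44 = $19,894.44
Monthly escrow = $19,894.44 ÷ 12 = $1,657.87
Reserve = 2 × $1,657.87 = $3,315.74

$3,315.74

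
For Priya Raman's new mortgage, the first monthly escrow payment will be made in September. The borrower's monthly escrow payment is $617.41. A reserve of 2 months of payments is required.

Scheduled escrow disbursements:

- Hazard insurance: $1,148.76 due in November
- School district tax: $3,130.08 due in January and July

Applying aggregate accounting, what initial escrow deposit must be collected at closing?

$2,426.61

Cushion = 2 × $617.41 = $1,234.82
Trial balance (start $0, +$617.41 each month, − disbursements):
  Sep: +$617.41 → $617.41
  Oct: +$617.41 → $1,234.82
  Nov: +$617.41 − $1,148.76 → $703.47
  Dec: +$617.41 → $1,320.88
  Jan: +$617.41 − $3,130.08 → -$1,191.79
  Feb: +$617.41 → -$574.38
  Mar: +$617.41 → $43.03
  Apr: +$617.41 → $660.44
  May: +$617.41 → $1,277.85
  Jun: +$617.41 → $1,895.26
  Jul: +$617.41 − $3,130.08 → -$617.41
  Aug: +$617.41 → $0.00
Lowest trial balance = -$1,191.79 (Jan)
Initial deposit = cushion − low point = $1,234.82 − (-$1,191.79) = $2,426.61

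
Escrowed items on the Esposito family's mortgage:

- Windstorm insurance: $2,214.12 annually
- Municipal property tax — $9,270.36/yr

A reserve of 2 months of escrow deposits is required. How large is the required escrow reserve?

Windstorm insurance: $2,214.12/yr
Municipal property tax: $9,270.36/yr
Annual escrow total = $11,484.48
Base monthly escrow = $11,484.48 / 12 = $957.04
Cushion = 2 × $957.04 = $1,914.08

$1,914.08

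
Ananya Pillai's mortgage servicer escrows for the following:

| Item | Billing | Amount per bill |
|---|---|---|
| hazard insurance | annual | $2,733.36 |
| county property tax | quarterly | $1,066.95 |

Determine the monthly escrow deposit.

$583.43

Hazard insurance — $2,733.36/yr
County property tax — $1,066.95 × 4 = $4,267.80/yr
Annual escrow total = $2,733.36 + $4,267.80 = $7,001.16
Base monthly escrow = $7,001.16 / 12 = $583.43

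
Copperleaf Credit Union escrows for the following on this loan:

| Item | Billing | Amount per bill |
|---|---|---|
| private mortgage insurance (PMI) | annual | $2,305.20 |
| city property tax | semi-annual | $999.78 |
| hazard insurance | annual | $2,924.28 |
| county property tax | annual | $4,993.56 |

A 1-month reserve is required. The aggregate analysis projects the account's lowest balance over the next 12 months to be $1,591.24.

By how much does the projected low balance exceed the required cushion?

Private mortgage insurance (PMI) — $2,305.20/yr
City property tax — $999.78 × 2 = $1,999.56/yr
Hazard insurance — $2,924.28/yr
County property tax — $4,993.56/yr
Combined annual = $2,305.20 + $1,999.56 + $2,924.28 + $4,993.56 = $12,222.60
Monthly = $12,222.60 / 12 = $1,018.55
Cushion = 1 × $1,018.55 = $1,018.55
Surplus = $1,591.24 − $1,018.55 = $572.69

$572.69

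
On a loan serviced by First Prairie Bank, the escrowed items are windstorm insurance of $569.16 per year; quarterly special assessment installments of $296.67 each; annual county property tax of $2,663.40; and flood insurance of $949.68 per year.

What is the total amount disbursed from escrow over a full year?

$5,368.92

Windstorm insurance: $569.16 per year
Special assessment: $296.67 × 4 = $1,186.68 per year
County property tax: $2,663.40 per year
Flood insurance: $949.68 per year
Annual escrow total = $569.16 + $1,186.68 + $2,663.40 + $949.68 = $5,368.92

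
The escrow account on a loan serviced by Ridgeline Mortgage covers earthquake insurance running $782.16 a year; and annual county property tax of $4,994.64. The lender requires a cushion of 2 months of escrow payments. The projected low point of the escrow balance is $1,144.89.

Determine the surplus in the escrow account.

Earthquake insurance — $782.16
County property tax — $4,994.64
Total annual escrow = $5,776.80
Monthly = $5,776.80 / 12 = $481.40
Required cushion = 2 × $481.40 = $962.80
Surplus = $1,144.89 − $962.80 = $182.09

$182.09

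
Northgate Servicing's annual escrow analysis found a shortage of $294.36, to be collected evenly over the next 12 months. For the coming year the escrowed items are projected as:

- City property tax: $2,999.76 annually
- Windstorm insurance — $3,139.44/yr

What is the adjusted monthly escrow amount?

$536.13

City property tax — $2,999.76/yr
Windstorm insurance — $3,139.44/yr
Total annual escrow = $2,999.76 + $3,139.44 = $6,139.20
Base monthly escrow = $6,139.20 ÷ 12 = $511.60
Shortage spread = $294.36 ÷ 12 = $24.53/mo
Adjusted monthly = $511.60 + $24.53 = $536.13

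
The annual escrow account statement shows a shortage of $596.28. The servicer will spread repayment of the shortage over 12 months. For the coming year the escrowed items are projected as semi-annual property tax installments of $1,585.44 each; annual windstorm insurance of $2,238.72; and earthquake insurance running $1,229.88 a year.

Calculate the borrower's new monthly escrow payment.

$602.98

Property tax = $1,585.44 × 2 = $3,170.88/yr
Windstorm insurance = $2,238.72/yr
Earthquake insurance = $1,229.88/yr
Total annual escrow = $3,170.88 + $2,238.72 + $1,229.88 = $6,639.48
Monthly escrow = $6,639.48 ÷ 12 = $553.29
Monthly shortage recovery: $596.28 ÷ 12 = $49.69
Adjusted monthly = $553.29 + $49.69 = $602.98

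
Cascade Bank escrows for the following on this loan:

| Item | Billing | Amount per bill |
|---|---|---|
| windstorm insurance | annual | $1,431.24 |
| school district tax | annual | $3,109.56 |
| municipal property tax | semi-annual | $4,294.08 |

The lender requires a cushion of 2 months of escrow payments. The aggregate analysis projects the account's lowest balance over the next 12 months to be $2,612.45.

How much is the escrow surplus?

$424.29

Windstorm insurance: $1,431.24 per year
School district tax: $3,109.56 per year
Municipal property tax: $4,294.08 × 2 = $8,588.16 per year
Yearly total = $1,431.24 + $3,109.56 + $8,588.16 = $13,128.96
Per month = $13,128.96 ÷ 12 = $1,094.08
Required reserve = 2 × $1,094.08 = $2,188.16
Excess over cushion: $2,612.45 − $2,188.16 = $424.29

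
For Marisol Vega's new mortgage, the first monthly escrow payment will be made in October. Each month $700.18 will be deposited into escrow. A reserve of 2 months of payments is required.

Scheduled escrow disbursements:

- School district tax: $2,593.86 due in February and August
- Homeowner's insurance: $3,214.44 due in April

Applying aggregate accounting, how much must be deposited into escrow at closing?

$2,307.40

Cushion = 2 × $700.18 = $1,400.36
Trial balance (start $0, +$700.18 each month, − disbursements):
  Oct: +$700.18 → $700.18
  Nov: +$700.18 → $1,400.36
  Dec: +$700.18 → $2,100.54
  Jan: +$700.18 → $2,800.72
  Feb: +$700.18 − $2,593.86 → $907.04
  Mar: +$700.18 → $1,607.22
  Apr: +$700.18 − $3,214.44 → -$907.04
  May: +$700.18 → -$206.86
  Jun: +$700.18 → $493.32
  Jul: +$700.18 → $1,193.50
  Aug: +$700.18 − $2,593.86 → -$700.18
  Sep: +$700.18 → $0.00
Lowest trial balance = -$907.04 (Apr)
Initial deposit = cushion − low point = $1,400.36 − (-$907.04) = $2,307.40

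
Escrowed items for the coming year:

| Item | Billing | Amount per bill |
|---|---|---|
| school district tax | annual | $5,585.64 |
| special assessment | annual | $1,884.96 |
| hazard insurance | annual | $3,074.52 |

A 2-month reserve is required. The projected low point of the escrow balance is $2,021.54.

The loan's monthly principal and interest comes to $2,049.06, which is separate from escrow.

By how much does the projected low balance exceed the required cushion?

School district tax = $5,585.64 annually
Special assessment = $1,884.96 annually
Hazard insurance = $3,074.52 annually
Annual escrow total = $10,545.12
Monthly = $10,545.12 ÷ 12 = $878.76
Required reserve = 2 × $878.76 = $1,757.52
Excess over cushion: $2,021.54 − $1,757.52 = $264.02

$264.02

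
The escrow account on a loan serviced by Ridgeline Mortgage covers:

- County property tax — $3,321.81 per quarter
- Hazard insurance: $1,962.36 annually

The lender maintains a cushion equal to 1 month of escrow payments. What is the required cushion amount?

$1,270.80

County property tax: $3,321.81 × 4 = $13,287.24 annually
Hazard insurance: $1,962.36 annually
Total annual escrow = $13,287.24 + $1,962.36 = $15,249.60
Base monthly escrow = $15,249.60 ÷ 12 = $1,270.80
Cushion = 1 × $1,270.80 = $1,270.80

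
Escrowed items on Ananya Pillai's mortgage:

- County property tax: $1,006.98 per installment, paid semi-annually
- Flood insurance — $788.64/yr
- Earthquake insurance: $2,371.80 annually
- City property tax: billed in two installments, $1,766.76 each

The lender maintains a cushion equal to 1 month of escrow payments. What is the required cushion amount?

County property tax — $1,006.98 × 2 = $2,013.96/yr
Flood insurance — $788.64/yr
Earthquake insurance — $2,371.80/yr
City property tax — $1,766.76 × 2 = $3,533.52/yr
Combined annual = $2,013.96 + $788.64 + $2,371.80 + $3,533.52 = $8,707.92
Monthly escrow = $8,707.92 ÷ 12 = $725.66
Required cushion = 1 × $725.66 = $725.66

$725.66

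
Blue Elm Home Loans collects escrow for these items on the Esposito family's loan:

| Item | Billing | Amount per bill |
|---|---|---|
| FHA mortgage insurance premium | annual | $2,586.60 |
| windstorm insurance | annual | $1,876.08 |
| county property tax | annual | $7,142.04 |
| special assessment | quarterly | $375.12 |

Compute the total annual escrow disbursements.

$13,105.20

FHA mortgage insurance premium — $2,586.60
Windstorm insurance — $1,876.08
County property tax — $7,142.04
Special assessment — $375.12 × 4 = $1,500.48
Combined annual = $2,586.60 + $1,876.08 + $7,142.04 + $1,500.48 = $13,105.20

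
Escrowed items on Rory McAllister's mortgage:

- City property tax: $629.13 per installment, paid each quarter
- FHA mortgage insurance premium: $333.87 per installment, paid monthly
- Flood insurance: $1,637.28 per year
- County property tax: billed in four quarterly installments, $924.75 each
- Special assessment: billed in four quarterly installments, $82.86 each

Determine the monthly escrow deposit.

$1,015.89

City property tax — $629.13 × 4 = $2,516.52/yr
FHA mortgage insurance premium — $333.87 × 12 = $4,006.44/yr
Flood insurance — $1,637.28/yr
County property tax — $924.75 × 4 = $3,699.00/yr
Special assessment — $82.86 × 4 = $331.44/yr
Yearly total = $2,516.52 + $4,006.44 + $1,637.28 + $3,699.00 + $331.44 = $12,190.68
Per month = $12,190.68 / 12 = $1,015.89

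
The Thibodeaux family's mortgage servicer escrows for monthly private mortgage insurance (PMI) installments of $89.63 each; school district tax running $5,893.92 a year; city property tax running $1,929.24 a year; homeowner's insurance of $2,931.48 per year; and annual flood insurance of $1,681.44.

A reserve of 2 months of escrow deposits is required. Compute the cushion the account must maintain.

$2,251.94

Private mortgage insurance (PMI): $89.63 × 12 = $1,075.56 per year
School district tax: $5,893.92 per year
City property tax: $1,929.24 per year
Homeowner's insurance: $2,931.48 per year
Flood insurance: $1,681.44 per year
Combined annual = $1,075.56 + $5,893.92 + $1,929.24 + $2,931.48 + $1,681.44 = $13,511.64
Monthly = $13,511.64 ÷ 12 = $1,125.97
Reserve = 2 × $1,125.97 = $2,251.94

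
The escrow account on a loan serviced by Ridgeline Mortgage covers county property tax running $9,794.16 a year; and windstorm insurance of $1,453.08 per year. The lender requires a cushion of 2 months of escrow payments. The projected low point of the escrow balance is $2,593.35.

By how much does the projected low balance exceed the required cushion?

County property tax = $9,794.16 per year
Windstorm insurance = $1,453.08 per year
Combined annual = $11,247.24
Monthly escrow = $11,247.24 / 12 = $937.27
Required reserve = 2 × $937.27 = $1,874.54
Excess over cushion: $2,593.35 − $1,874.54 = $718.81

$718.81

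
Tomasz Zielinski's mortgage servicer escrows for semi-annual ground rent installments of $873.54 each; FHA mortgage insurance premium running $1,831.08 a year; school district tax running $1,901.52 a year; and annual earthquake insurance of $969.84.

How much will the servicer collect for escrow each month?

Ground rent = $873.54 × 2 = $1,747.08/yr
FHA mortgage insurance premium = $1,831.08/yr
School district tax = $1,901.52/yr
Earthquake insurance = $969.84/yr
Total annual escrow = $1,747.08 + $1,831.08 + $1,901.52 + $969.84 = $6,449.52
Base monthly escrow = $6,449.52 / 12 = $537.46

$537.46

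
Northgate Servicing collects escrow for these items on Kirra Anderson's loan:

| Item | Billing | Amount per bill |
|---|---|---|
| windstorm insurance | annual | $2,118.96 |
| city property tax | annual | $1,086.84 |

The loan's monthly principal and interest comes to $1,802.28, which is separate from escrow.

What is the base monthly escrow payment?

Windstorm insurance = $2,118.96
City property tax = $1,086.84
Annual escrow total = $3,205.80
Base monthly escrow = $3,205.80 / 12 = $267.15

$267.15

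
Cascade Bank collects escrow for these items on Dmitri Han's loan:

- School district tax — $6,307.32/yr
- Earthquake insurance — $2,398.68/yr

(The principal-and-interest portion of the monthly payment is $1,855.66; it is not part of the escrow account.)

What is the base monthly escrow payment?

School district tax — $6,307.32/yr
Earthquake insurance — $2,398.68/yr
Annual escrow total = $6,307.32 + $2,398.68 = $8,706.00
Monthly escrow = $8,706.00 / 12 = $725.50

$725.50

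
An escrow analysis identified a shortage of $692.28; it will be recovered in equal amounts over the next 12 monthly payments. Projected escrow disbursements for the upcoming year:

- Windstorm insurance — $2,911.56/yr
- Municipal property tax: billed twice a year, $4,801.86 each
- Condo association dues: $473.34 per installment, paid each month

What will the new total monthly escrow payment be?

Windstorm insurance = $2,911.56 annually
Municipal property tax = $4,801.86 × 2 = $9,603.72 annually
Condo association dues = $473.34 × 12 = $5,680.08 annually
Total per year = $2,911.56 + $9,603.72 + $5,680.08 = $18,195.36
Monthly escrow = $18,195.36 ÷ 12 = $1,516.28
Shortage spread = $692.28 ÷ 12 = $57.69/mo
New monthly escrow = $1,516.28 + $57.69 = $1,573.97

$1,573.97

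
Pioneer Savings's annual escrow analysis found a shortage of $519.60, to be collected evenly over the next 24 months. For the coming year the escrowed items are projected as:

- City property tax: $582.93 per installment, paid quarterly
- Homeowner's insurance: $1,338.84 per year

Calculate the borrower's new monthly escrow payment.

$327.53

City property tax: $582.93 × 4 = $2,331.72 annually
Homeowner's insurance: $1,338.84 annually
Yearly total = $3,670.56
Monthly escrow = $3,670.56 / 12 = $305.88
Monthly shortage recovery: $519.60 ÷ 24 = $21.65
Adjusted monthly = $305.88 + $21.65 = $327.53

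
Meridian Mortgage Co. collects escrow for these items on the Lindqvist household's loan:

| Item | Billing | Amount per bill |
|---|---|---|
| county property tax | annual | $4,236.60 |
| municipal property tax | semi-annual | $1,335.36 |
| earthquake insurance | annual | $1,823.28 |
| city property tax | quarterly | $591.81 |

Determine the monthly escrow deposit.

$924.82

County property tax — $4,236.60/yr
Municipal property tax — $1,335.36 × 2 = $2,670.72/yr
Earthquake insurance — $1,823.28/yr
City property tax — $591.81 × 4 = $2,367.24/yr
Total annual escrow = $11,097.84
Monthly = $11,097.84 / 12 = $924.82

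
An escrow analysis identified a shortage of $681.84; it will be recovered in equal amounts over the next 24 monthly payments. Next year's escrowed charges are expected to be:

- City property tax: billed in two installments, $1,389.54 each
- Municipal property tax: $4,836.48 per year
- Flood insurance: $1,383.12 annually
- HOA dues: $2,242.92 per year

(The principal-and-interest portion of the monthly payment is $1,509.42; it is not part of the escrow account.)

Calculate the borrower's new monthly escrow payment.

$965.21

City property tax = $1,389.54 × 2 = $2,779.08 annually
Municipal property tax = $4,836.48 annually
Flood insurance = $1,383.12 annually
HOA dues = $2,242.92 annually
Yearly total = $2,779.08 + $4,836.48 + $1,383.12 + $2,242.92 = $11,241.60
Base monthly escrow = $11,241.60 / 12 = $936.80
Shortage per month = $681.84 / 24 = $28.41
New monthly escrow = $936.80 + $28.41 = $965.21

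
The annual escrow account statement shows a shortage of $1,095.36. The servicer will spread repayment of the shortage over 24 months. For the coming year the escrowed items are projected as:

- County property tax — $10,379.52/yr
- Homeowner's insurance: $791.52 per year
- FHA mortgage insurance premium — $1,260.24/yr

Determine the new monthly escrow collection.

County property tax = $10,379.52
Homeowner's insurance = $791.52
FHA mortgage insurance premium = $1,260.24
Combined annual = $10,379.52 + $791.52 + $1,260.24 = $12,431.28
Base monthly escrow = $12,431.28 / 12 = $1,035.94
Shortage spread = $1,095.36 / 24 = $45.64/mo
New monthly escrow = $1,035.94 + $45.64 = $1,081.58

$1,081.58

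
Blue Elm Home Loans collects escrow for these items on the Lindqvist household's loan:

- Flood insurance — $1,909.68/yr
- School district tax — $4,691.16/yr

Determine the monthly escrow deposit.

$550.07

Flood insurance = $1,909.68 per year
School district tax = $4,691.16 per year
Annual escrow total = $1,909.68 + $4,691.16 = $6,600.84
Monthly escrow = $6,600.84 / 12 = $550.07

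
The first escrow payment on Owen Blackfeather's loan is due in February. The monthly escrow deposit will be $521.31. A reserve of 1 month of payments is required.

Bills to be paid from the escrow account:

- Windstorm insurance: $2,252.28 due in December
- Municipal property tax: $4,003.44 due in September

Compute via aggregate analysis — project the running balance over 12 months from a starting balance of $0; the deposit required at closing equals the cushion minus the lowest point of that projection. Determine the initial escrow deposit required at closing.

Cushion = 1 × $521.31 = $521.31
Trial balance (start $0, +$521.31 each month, − disbursements):
  Feb: +$521.31 → $521.31
  Mar: +$521.31 → $1,042.62
  Apr: +$521.31 → $1,563.93
  May: +$521.31 → $2,085.24
  Jun: +$521.31 → $2,606.55
  Jul: +$521.31 → $3,127.86
  Aug: +$521.31 → $3,649.17
  Sep: +$521.31 − $4,003.44 → $167.04
  Oct: +$521.31 → $688.35
  Nov: +$521.31 → $1,209.66
  Dec: +$521.31 − $2,252.28 → -$521.31
  Jan: +$521.31 → $0.00
Lowest trial balance = -$521.31 (Dec)
Initial deposit = cushion − low point = $521.31 − (-$521.31) = $1,042.62

$1,042.62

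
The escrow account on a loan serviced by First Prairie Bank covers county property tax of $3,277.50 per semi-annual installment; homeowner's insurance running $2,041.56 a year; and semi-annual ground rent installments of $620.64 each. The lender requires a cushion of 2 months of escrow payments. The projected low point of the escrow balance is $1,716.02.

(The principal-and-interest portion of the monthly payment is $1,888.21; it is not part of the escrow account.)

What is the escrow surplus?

$76.38

County property tax: $3,277.50 × 2 = $6,555.00/yr
Homeowner's insurance: $2,041.56/yr
Ground rent: $620.64 × 2 = $1,241.28/yr
Annual escrow total = $9,837.84
Monthly escrow = $9,837.84 / 12 = $819.82
Required reserve = 2 × $819.82 = $1,639.64
Surplus = $1,716.02 − $1,639.64 = $76.38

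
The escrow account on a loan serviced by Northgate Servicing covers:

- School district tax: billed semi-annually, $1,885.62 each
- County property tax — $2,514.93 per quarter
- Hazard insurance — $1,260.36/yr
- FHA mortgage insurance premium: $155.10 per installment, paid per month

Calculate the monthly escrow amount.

$1,412.71

School district tax = $1,885.62 × 2 = $3,771.24 annually
County property tax = $2,514.93 × 4 = $10,059.72 annually
Hazard insurance = $1,260.36 annually
FHA mortgage insurance premium = $155.10 × 12 = $1,861.20 annually
Total per year = $3,771.24 + $10,059.72 + $1,260.36 + $1,861.20 = $16,952.52
Monthly = $16,952.52 ÷ 12 = $1,412.71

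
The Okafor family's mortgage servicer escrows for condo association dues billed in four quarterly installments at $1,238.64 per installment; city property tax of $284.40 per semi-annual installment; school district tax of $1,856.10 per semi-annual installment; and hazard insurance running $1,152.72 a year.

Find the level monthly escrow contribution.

Condo association dues: $1,238.64 × 4 = $4,954.56
City property tax: $284.40 × 2 = $568.80
School district tax: $1,856.10 × 2 = $3,712.20
Hazard insurance: $1,152.72
Yearly total = $10,388.28
Monthly escrow = $10,388.28 ÷ 12 = $865.69

$865.69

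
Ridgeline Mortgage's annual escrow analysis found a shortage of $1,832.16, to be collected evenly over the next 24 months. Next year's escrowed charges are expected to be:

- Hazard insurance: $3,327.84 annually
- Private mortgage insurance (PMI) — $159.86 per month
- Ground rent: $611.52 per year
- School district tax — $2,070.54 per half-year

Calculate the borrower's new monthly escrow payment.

Hazard insurance = $3,327.84 per year
Private mortgage insurance (PMI) = $159.86 × 12 = $1,918.32 per year
Ground rent = $611.52 per year
School district tax = $2,070.54 × 2 = $4,141.08 per year
Annual escrow total = $9,998.76
Monthly = $9,998.76 ÷ 12 = $833.23
Monthly shortage recovery: $1,832.16 / 24 = $76.34
Adjusted monthly = $833.23 + $76.34 = $909.57

$909.57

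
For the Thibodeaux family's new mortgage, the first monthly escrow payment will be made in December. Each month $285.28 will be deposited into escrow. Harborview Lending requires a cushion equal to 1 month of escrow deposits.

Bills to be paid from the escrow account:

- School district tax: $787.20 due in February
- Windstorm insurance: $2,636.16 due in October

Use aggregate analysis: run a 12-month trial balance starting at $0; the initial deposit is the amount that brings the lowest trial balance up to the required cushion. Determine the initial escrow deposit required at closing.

Cushion = 1 × $285.28 = $285.28
Trial balance (start $0, +$285.28 each month, − disbursements):
  Dec: +$285.28 → $285.28
  Jan: +$285.28 → $570.56
  Feb: +$285.28 − $787.20 → $68.64
  Mar: +$285.28 → $353.92
  Apr: +$285.28 → $639.20
  May: +$285.28 → $924.48
  Jun: +$285.28 → $1,209.76
  Jul: +$285.28 → $1,495.04
  Aug: +$285.28 → $1,780.32
  Sep: +$285.28 → $2,065.60
  Oct: +$285.28 − $2,636.16 → -$285.28
  Nov: +$285.28 → $0.00
Lowest trial balance = -$285.28 (Oct)
Initial deposit = cushion − low point = $285.28 − (-$285.28) = $570.56

$570.56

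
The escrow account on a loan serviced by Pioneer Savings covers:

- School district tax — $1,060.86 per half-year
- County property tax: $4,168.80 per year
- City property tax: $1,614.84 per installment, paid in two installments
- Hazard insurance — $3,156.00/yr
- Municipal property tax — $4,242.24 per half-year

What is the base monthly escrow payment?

School district tax = $1,060.86 × 2 = $2,121.72
County property tax = $4,168.80
City property tax = $1,614.84 × 2 = $3,229.68
Hazard insurance = $3,156.00
Municipal property tax = $4,242.24 × 2 = $8,484.48
Total annual escrow = $21,160.68
Monthly escrow = $21,160.68 / 12 = $1,763.39

$1,763.39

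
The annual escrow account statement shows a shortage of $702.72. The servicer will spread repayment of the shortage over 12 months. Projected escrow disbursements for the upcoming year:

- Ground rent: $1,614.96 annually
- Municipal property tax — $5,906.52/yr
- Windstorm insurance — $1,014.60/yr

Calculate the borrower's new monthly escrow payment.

Ground rent = $1,614.96 annually
Municipal property tax = $5,906.52 annually
Windstorm insurance = $1,014.60 annually
Total annual escrow = $1,614.96 + $5,906.52 + $1,014.60 = $8,536.08
Per month = $8,536.08 / 12 = $711.34
Monthly shortage recovery: $702.72 / 12 = $58.56
Adjusted monthly = $711.34 + $58.56 = $769.90

$769.90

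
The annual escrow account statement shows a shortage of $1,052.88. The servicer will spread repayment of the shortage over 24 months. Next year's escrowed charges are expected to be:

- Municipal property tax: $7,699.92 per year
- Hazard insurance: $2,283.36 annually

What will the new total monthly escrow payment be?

$875.81

Municipal property tax — $7,699.92/yr
Hazard insurance — $2,283.36/yr
Yearly total = $9,983.28
Monthly escrow = $9,983.28 / 12 = $831.94
Shortage per month = $1,052.88 / 24 = $43.87
New monthly escrow = $831.94 + $43.87 = $875.81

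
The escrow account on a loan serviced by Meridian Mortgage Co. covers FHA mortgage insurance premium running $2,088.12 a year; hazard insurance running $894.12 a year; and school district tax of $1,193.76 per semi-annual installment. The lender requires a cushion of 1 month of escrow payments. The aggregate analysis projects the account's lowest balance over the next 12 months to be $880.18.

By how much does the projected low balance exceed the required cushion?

FHA mortgage insurance premium: $2,088.12 annually
Hazard insurance: $894.12 annually
School district tax: $1,193.76 × 2 = $2,387.52 annually
Total per year = $2,088.12 + $894.12 + $2,387.52 = $5,369.76
Monthly = $5,369.76 / 12 = $447.48
Required cushion = 1 × $447.48 = $447.48
Surplus = $880.18 − $447.48 = $432.70

$432.70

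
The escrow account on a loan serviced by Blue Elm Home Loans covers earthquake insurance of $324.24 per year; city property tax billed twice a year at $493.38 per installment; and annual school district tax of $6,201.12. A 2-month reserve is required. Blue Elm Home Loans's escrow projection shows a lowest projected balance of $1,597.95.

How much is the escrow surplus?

$345.93

Earthquake insurance — $324.24 annually
City property tax — $493.38 × 2 = $986.76 annually
School district tax — $6,201.12 annually
Combined annual = $324.24 + $986.76 + $6,201.12 = $7,512.12
Base monthly escrow = $7,512.12 / 12 = $626.01
Cushion = 2 × $626.01 = $1,252.02
Surplus = $1,597.95 − $1,252.02 = $345.93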